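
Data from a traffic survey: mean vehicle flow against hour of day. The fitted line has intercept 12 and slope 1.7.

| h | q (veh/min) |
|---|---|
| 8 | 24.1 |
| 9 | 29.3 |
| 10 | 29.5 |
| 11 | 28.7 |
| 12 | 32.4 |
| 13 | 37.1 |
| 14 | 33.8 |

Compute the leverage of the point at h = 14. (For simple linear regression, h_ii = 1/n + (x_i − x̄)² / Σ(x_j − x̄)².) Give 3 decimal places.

h = 0.464

h̄ = (8 + 9 + 10 + 11 + 12 + 13 + 14)/7 = 11
Σ(h − h̄)² = 9 + 4 + 1 + 0 + 1 + 4 + 9 = 28
h = 1/7 + (3)²/28 = 0.142857 + 0.321429 = 0.464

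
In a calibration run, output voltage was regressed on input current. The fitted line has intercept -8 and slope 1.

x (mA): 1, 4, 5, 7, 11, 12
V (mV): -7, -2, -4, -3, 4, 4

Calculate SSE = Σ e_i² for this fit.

SSE = 10

x=1: V̂ = -8 + 1 = -7; e = -7 − (-7) = 0
x=4: V̂ = -8 + 4 = -4; e = -2 − (-4) = 2
x=5: V̂ = -8 + 5 = -3; e = -4 − (-3) = -1
x=7: V̂ = -8 + 7 = -1; e = -3 − (-1) = -2
x=11: V̂ = -8 + 11 = 3; e = 4 − 3 = 1
x=12: V̂ = -8 + 12 = 4; e = 4 − 4 = 0
SSE = 0 + 4 + 1 + 4 + 1 + 0 = 10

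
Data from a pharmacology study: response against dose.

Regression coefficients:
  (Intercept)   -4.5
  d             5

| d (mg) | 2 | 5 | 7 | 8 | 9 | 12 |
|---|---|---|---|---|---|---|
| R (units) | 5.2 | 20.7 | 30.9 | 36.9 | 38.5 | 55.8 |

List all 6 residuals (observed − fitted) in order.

d=2: R̂ = -4.5 + 5·2 = 5.5; e = 5.2 − 5.5 = -0.3
d=5: R̂ = -4.5 + 5·5 = 20.5; e = 20.7 − 20.5 = 0.2
d=7: R̂ = -4.5 + 5·7 = 30.5; e = 30.9 − 30.5 = 0.4
d=8: R̂ = -4.5 + 5·8 = 35.5; e = 36.9 − 35.5 = 1.4
d=9: R̂ = -4.5 + 5·9 = 40.5; e = 38.5 − 40.5 = -2
d=12: R̂ = -4.5 + 5·12 = 55.5; e = 55.8 − 55.5 = 0.3

-0.3, 0.2, 0.4, 1.4, -2, 0.3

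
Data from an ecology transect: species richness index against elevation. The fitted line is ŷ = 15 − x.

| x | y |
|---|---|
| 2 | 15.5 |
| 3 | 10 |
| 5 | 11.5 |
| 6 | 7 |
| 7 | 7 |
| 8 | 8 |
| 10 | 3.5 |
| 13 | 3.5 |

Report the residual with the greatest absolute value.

x=2: ŷ = 15 − 2 = 13; r = 15.5 − 13 = 2.5
x=3: ŷ = 15 − 3 = 12; r = 10 − 12 = -2
x=5: ŷ = 15 − 5 = 10; r = 11.5 − 10 = 1.5
x=6: ŷ = 15 − 6 = 9; r = 7 − 9 = -2
x=7: ŷ = 15 − 7 = 8; r = 7 − 8 = -1
x=8: ŷ = 15 − 8 = 7; r = 8 − 7 = 1
x=10: ŷ = 15 − 10 = 5; r = 3.5 − 5 = -1.5
x=13: ŷ = 15 − 13 = 2; r = 3.5 − 2 = 1.5
Largest |r| is 2.5 at x = 2, residual 2.5.

r = 2.5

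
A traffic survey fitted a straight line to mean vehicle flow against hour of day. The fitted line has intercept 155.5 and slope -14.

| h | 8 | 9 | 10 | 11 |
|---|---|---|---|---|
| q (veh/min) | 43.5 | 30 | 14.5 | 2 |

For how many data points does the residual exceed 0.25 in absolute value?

3

h=8: ŷ = 155.5 − 14·8 = 43.5; e = 43.5 − 43.5 = 0
h=9: ŷ = 155.5 − 14·9 = 29.5; e = 30 − 29.5 = 0.5
h=10: ŷ = 155.5 − 14·10 = 15.5; e = 14.5 − 15.5 = -1
h=11: ŷ = 155.5 − 14·11 = 1.5; e = 2 − 1.5 = 0.5
|e| > 0.25: h=9 (|e|=0.5), h=10 (|e|=1), h=11 (|e|=0.5) → 3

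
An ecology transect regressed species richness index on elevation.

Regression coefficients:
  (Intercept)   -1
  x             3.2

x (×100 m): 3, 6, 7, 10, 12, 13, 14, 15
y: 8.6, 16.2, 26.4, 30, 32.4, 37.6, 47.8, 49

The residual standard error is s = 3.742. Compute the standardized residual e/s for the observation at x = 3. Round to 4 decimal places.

ŷ = -1 + 3.2·3 = 8.6
e = 8.6 − 8.6 = 0
e/s = 0 / 3.742 = 0.0000

0.0000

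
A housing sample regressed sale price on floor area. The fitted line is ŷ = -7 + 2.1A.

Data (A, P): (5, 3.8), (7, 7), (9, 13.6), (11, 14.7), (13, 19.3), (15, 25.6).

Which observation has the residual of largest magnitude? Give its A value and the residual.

A=5: ŷ = -7 + 2.1·5 = 3.5; r = 3.8 − 3.5 = 0.3
A=7: ŷ = -7 + 2.1·7 = 7.7; r = 7 − 7.7 = -0.7
A=9: ŷ = -7 + 2.1·9 = 11.9; r = 13.6 − 11.9 = 1.7
A=11: ŷ = -7 + 2.1·11 = 16.1; r = 14.7 − 16.1 = -1.4
A=13: ŷ = -7 + 2.1·13 = 20.3; r = 19.3 − 20.3 = -1
A=15: ŷ = -7 + 2.1·15 = 24.5; r = 25.6 − 24.5 = 1.1
Largest |r| is 1.7 at A = 9, residual 1.7.

A = 9, r = 1.7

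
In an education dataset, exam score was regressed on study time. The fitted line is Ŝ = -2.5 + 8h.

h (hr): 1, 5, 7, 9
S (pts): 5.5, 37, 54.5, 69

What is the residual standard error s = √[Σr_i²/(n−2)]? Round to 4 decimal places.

h=1: Ŝ = -2.5 + 8·1 = 5.5; r = 5.5 − 5.5 = 0
h=5: Ŝ = -2.5 + 8·5 = 37.5; r = 37 − 37.5 = -0.5
h=7: Ŝ = -2.5 + 8·7 = 53.5; r = 54.5 − 53.5 = 1
h=9: Ŝ = -2.5 + 8·9 = 69.5; r = 69 − 69.5 = -0.5
SSE = 0 + 0.25 + 1 + 0.25 = 1.5
s = √(1.5/2) = √0.75 ≈ 0.8660

s = 0.8660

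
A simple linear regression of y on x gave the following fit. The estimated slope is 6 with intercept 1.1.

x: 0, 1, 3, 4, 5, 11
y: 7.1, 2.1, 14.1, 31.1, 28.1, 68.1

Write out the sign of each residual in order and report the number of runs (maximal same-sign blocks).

5 runs

x=0: ŷ = 1.1 + 6·0 = 1.1; r = 7.1 − 1.1 = 6
x=1: ŷ = 1.1 + 6·1 = 7.1; r = 2.1 − 7.1 = -5
x=3: ŷ = 1.1 + 6·3 = 19.1; r = 14.1 − 19.1 = -5
x=4: ŷ = 1.1 + 6·4 = 25.1; r = 31.1 − 25.1 = 6
x=5: ŷ = 1.1 + 6·5 = 31.1; r = 28.1 − 31.1 = -3
x=11: ŷ = 1.1 + 6·11 = 67.1; r = 68.1 − 67.1 = 1
Signs: + − − + − +
Runs: +×1, −×2, +×1, −×1, +×1 → 5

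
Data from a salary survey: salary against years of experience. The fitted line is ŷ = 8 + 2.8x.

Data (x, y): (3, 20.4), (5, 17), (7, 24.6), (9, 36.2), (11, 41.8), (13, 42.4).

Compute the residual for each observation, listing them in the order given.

4, -5, -3, 3, 3, -2

x=3: ŷ = 8 + 2.8·3 = 16.4; r = 20.4 − 16.4 = 4
x=5: ŷ = 8 + 2.8·5 = 22; r = 17 − 22 = -5
x=7: ŷ = 8 + 2.8·7 = 27.6; r = 24.6 − 27.6 = -3
x=9: ŷ = 8 + 2.8·9 = 33.2; r = 36.2 − 33.2 = 3
x=11: ŷ = 8 + 2.8·11 = 38.8; r = 41.8 − 38.8 = 3
x=13: ŷ = 8 + 2.8·13 = 44.4; r = 42.4 − 44.4 = -2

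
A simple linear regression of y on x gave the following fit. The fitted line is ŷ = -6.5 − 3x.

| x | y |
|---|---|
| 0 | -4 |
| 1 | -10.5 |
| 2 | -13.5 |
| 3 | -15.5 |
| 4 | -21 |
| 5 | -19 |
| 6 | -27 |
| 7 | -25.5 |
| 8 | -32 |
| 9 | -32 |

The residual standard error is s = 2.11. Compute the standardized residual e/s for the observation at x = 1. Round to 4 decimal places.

ŷ = -6.5 − 3·1 = -9.5
e = -10.5 − (-9.5) = -1
e/s = -1 / 2.11 = -0.4739

-0.4739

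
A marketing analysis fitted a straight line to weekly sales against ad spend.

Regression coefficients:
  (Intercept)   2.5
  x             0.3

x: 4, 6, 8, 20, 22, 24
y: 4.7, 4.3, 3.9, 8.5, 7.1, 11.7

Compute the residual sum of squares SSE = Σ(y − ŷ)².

SSE = 10

x=4: ŷ = 2.5 + 0.3·4 = 3.7; r = 4.7 − 3.7 = 1
x=6: ŷ = 2.5 + 0.3·6 = 4.3; r = 4.3 − 4.3 = 0
x=8: ŷ = 2.5 + 0.3·8 = 4.9; r = 3.9 − 4.9 = -1
x=20: ŷ = 2.5 + 0.3·20 = 8.5; r = 8.5 − 8.5 = 0
x=22: ŷ = 2.5 + 0.3·22 = 9.1; r = 7.1 − 9.1 = -2
x=24: ŷ = 2.5 + 0.3·24 = 9.7; r = 11.7 − 9.7 = 2
SSE = 1 + 0 + 1 + 0 + 4 + 4 = 10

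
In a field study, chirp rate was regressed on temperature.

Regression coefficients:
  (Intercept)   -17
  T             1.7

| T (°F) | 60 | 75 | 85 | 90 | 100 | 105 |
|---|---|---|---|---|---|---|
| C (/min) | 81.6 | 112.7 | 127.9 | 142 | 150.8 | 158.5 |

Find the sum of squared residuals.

T=60: Ĉ = -17 + 1.7·60 = 85; e = 81.6 − 85 = -3.4
T=75: Ĉ = -17 + 1.7·75 = 110.5; e = 112.7 − 110.5 = 2.2
T=85: Ĉ = -17 + 1.7·85 = 127.5; e = 127.9 − 127.5 = 0.4
T=90: Ĉ = -17 + 1.7·90 = 136; e = 142 − 136 = 6
T=100: Ĉ = -17 + 1.7·100 = 153; e = 150.8 − 153 = -2.2
T=105: Ĉ = -17 + 1.7·105 = 161.5; e = 158.5 − 161.5 = -3
SSE = 11.56 + 4.84 + 0.16 + 36 + 4.84 + 9 = 66.4

SSE = 66.4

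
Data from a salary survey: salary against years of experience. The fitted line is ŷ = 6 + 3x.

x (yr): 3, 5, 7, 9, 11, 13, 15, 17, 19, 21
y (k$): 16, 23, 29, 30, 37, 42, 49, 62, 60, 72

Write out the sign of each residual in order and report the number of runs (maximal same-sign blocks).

5 runs

x=3: ŷ = 6 + 3·3 = 15; r = 16 − 15 = 1
x=5: ŷ = 6 + 3·5 = 21; r = 23 − 21 = 2
x=7: ŷ = 6 + 3·7 = 27; r = 29 − 27 = 2
x=9: ŷ = 6 + 3·9 = 33; r = 30 − 33 = -3
x=11: ŷ = 6 + 3·11 = 39; r = 37 − 39 = -2
x=13: ŷ = 6 + 3·13 = 45; r = 42 − 45 = -3
x=15: ŷ = 6 + 3·15 = 51; r = 49 − 51 = -2
x=17: ŷ = 6 + 3·17 = 57; r = 62 − 57 = 5
x=19: ŷ = 6 + 3·19 = 63; r = 60 − 63 = -3
x=21: ŷ = 6 + 3·21 = 69; r = 72 − 69 = 3
Signs: + + + − − − − + − +
Runs: +×3, −×4, +×1, −×1, +×1 → 5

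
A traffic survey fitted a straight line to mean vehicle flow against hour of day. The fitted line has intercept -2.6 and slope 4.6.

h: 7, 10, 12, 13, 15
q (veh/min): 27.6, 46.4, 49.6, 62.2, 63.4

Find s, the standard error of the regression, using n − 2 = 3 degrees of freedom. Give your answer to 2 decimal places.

h=7: q̂ = -2.6 + 4.6·7 = 29.6; e = 27.6 − 29.6 = -2
h=10: q̂ = -2.6 + 4.6·10 = 43.4; e = 46.4 − 43.4 = 3
h=12: q̂ = -2.6 + 4.6·12 = 52.6; e = 49.6 − 52.6 = -3
h=13: q̂ = -2.6 + 4.6·13 = 57.2; e = 62.2 − 57.2 = 5
h=15: q̂ = -2.6 + 4.6·15 = 66.4; e = 63.4 − 66.4 = -3
SSE = 4 + 9 + 9 + 25 + 9 = 56
s = √(56/3) = √18.6667 ≈ 4.32

s = 4.32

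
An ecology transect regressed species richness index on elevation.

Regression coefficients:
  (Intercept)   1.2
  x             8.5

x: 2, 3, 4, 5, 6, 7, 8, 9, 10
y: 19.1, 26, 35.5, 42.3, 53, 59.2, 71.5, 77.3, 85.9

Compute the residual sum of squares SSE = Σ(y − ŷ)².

x=2: ŷ = 1.2 + 8.5·2 = 18.2; e = 19.1 − 18.2 = 0.9
x=3: ŷ = 1.2 + 8.5·3 = 26.7; e = 26 − 26.7 = -0.7
x=4: ŷ = 1.2 + 8.5·4 = 35.2; e = 35.5 − 35.2 = 0.3
x=5: ŷ = 1.2 + 8.5·5 = 43.7; e = 42.3 − 43.7 = -1.4
x=6: ŷ = 1.2 + 8.5·6 = 52.2; e = 53 − 52.2 = 0.8
x=7: ŷ = 1.2 + 8.5·7 = 60.7; e = 59.2 − 60.7 = -1.5
x=8: ŷ = 1.2 + 8.5·8 = 69.2; e = 71.5 − 69.2 = 2.3
x=9: ŷ = 1.2 + 8.5·9 = 77.7; e = 77.3 − 77.7 = -0.4
x=10: ŷ = 1.2 + 8.5·10 = 86.2; e = 85.9 − 86.2 = -0.3
SSE = 0.81 + 0.49 + 0.09 + 1.96 + 0.64 + 2.25 + 5.29 + 0.16 + 0.09 = 11.78

SSE = 11.78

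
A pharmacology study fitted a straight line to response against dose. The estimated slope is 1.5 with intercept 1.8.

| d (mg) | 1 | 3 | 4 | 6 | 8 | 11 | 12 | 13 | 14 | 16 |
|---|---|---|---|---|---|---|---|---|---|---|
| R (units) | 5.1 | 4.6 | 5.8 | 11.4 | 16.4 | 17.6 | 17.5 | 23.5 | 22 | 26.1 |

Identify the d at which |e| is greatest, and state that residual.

d=1: R̂ = 1.8 + 1.5·1 = 3.3; e = 5.1 − 3.3 = 1.8
d=3: R̂ = 1.8 + 1.5·3 = 6.3; e = 4.6 − 6.3 = -1.7
d=4: R̂ = 1.8 + 1.5·4 = 7.8; e = 5.8 − 7.8 = -2
d=6: R̂ = 1.8 + 1.5·6 = 10.8; e = 11.4 − 10.8 = 0.6
d=8: R̂ = 1.8 + 1.5·8 = 13.8; e = 16.4 − 13.8 = 2.6
d=11: R̂ = 1.8 + 1.5·11 = 18.3; e = 17.6 − 18.3 = -0.7
d=12: R̂ = 1.8 + 1.5·12 = 19.8; e = 17.5 − 19.8 = -2.3
d=13: R̂ = 1.8 + 1.5·13 = 21.3; e = 23.5 − 21.3 = 2.2
d=14: R̂ = 1.8 + 1.5·14 = 22.8; e = 22 − 22.8 = -0.8
d=16: R̂ = 1.8 + 1.5·16 = 25.8; e = 26.1 − 25.8 = 0.3
Largest |e| is 2.6 at d = 8, residual 2.6.

d = 8, e = 2.6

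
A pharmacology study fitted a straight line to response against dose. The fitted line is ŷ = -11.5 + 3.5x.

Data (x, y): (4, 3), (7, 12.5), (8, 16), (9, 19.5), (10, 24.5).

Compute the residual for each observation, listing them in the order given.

0.5, -0.5, -0.5, -0.5, 1

x=4: ŷ = -11.5 + 3.5·4 = 2.5; e = 3 − 2.5 = 0.5
x=7: ŷ = -11.5 + 3.5·7 = 13; e = 12.5 − 13 = -0.5
x=8: ŷ = -11.5 + 3.5·8 = 16.5; e = 16 − 16.5 = -0.5
x=9: ŷ = -11.5 + 3.5·9 = 20; e = 19.5 − 20 = -0.5
x=10: ŷ = -11.5 + 3.5·10 = 23.5; e = 24.5 − 23.5 = 1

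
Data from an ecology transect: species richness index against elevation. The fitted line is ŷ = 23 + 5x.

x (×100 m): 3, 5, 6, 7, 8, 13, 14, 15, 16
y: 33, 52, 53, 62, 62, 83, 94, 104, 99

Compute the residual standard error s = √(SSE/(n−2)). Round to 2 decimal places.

x=3: ŷ = 23 + 5·3 = 38; r = 33 − 38 = -5
x=5: ŷ = 23 + 5·5 = 48; r = 52 − 48 = 4
x=6: ŷ = 23 + 5·6 = 53; r = 53 − 53 = 0
x=7: ŷ = 23 + 5·7 = 58; r = 62 − 58 = 4
x=8: ŷ = 23 + 5·8 = 63; r = 62 − 63 = -1
x=13: ŷ = 23 + 5·13 = 88; r = 83 − 88 = -5
x=14: ŷ = 23 + 5·14 = 93; r = 94 − 93 = 1
x=15: ŷ = 23 + 5·15 = 98; r = 104 − 98 = 6
x=16: ŷ = 23 + 5·16 = 103; r = 99 − 103 = -4
SSE = 25 + 16 + 0 + 16 + 1 + 25 + 1 + 36 + 16 = 136
s = √(136/7) = √19.4286 ≈ 4.41

s = 4.41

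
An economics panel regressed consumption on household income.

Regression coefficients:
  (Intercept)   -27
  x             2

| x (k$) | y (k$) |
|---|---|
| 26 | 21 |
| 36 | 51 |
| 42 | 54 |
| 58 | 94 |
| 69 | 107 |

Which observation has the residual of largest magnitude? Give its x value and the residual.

x = 36, r = 6

x=26: ŷ = -27 + 2·26 = 25; r = 21 − 25 = -4
x=36: ŷ = -27 + 2·36 = 45; r = 51 − 45 = 6
x=42: ŷ = -27 + 2·42 = 57; r = 54 − 57 = -3
x=58: ŷ = -27 + 2·58 = 89; r = 94 − 89 = 5
x=69: ŷ = -27 + 2·69 = 111; r = 107 − 111 = -4
Largest |r| is 6 at x = 36, residual 6.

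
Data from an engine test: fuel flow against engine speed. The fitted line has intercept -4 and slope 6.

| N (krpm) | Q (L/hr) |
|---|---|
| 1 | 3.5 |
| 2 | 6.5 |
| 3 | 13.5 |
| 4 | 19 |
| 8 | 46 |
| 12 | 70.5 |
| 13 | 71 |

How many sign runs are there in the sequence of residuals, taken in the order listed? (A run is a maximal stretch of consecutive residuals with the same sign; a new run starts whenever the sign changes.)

4 runs

N=1: ŷ = -4 + 6·1 = 2; e = 3.5 − 2 = 1.5
N=2: ŷ = -4 + 6·2 = 8; e = 6.5 − 8 = -1.5
N=3: ŷ = -4 + 6·3 = 14; e = 13.5 − 14 = -0.5
N=4: ŷ = -4 + 6·4 = 20; e = 19 − 20 = -1
N=8: ŷ = -4 + 6·8 = 44; e = 46 − 44 = 2
N=12: ŷ = -4 + 6·12 = 68; e = 70.5 − 68 = 2.5
N=13: ŷ = -4 + 6·13 = 74; e = 71 − 74 = -3
Signs: + − − − + + −
Runs: +×1, −×3, +×2, −×1 → 4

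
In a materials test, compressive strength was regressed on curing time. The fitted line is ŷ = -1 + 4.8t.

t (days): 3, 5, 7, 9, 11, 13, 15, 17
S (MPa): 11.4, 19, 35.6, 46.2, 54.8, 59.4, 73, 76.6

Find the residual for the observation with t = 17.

e = -4

ŷ = -1 + 4.8·17 = 80.6
e = 76.6 − 80.6 = -4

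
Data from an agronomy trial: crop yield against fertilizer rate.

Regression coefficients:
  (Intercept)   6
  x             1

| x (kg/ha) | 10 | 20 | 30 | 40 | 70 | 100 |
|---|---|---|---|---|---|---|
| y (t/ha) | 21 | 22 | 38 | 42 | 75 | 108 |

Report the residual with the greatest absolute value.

x=10: ŷ = 6 + 10 = 16; e = 21 − 16 = 5
x=20: ŷ = 6 + 20 = 26; e = 22 − 26 = -4
x=30: ŷ = 6 + 30 = 36; e = 38 − 36 = 2
x=40: ŷ = 6 + 40 = 46; e = 42 − 46 = -4
x=70: ŷ = 6 + 70 = 76; e = 75 − 76 = -1
x=100: ŷ = 6 + 100 = 106; e = 108 − 106 = 2
Largest |e| is 5 at x = 10, residual 5.

e = 5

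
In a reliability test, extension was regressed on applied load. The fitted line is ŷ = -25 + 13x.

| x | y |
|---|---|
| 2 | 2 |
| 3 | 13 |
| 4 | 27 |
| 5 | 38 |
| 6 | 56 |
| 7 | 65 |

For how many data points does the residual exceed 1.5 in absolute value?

x=2: ŷ = -25 + 13·2 = 1; r = 2 − 1 = 1
x=3: ŷ = -25 + 13·3 = 14; r = 13 − 14 = -1
x=4: ŷ = -25 + 13·4 = 27; r = 27 − 27 = 0
x=5: ŷ = -25 + 13·5 = 40; r = 38 − 40 = -2
x=6: ŷ = -25 + 13·6 = 53; r = 56 − 53 = 3
x=7: ŷ = -25 + 13·7 = 66; r = 65 − 66 = -1
|r| > 1.5: x=5 (|r|=2), x=6 (|r|=3) → 2

2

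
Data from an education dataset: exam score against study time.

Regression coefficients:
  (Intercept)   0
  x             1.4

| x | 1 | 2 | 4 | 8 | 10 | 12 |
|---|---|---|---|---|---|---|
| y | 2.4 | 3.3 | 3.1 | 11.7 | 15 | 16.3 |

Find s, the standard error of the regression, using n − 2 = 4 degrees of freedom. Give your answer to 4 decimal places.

x=1: ŷ = 1.4·1 = 1.4; e = 2.4 − 1.4 = 1
x=2: ŷ = 1.4·2 = 2.8; e = 3.3 − 2.8 = 0.5
x=4: ŷ = 1.4·4 = 5.6; e = 3.1 − 5.6 = -2.5
x=8: ŷ = 1.4·8 = 11.2; e = 11.7 − 11.2 = 0.5
x=10: ŷ = 1.4·10 = 14; e = 15 − 14 = 1
x=12: ŷ = 1.4·12 = 16.8; e = 16.3 − 16.8 = -0.5
SSE = 1 + 0.25 + 6.25 + 0.25 + 1 + 0.25 = 9
s = √(9/4) = √2.25 ≈ 1.5000

s = 1.5000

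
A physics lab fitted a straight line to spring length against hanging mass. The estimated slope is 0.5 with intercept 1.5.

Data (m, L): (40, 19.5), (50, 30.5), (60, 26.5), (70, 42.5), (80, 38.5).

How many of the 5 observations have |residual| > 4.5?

2

m=40: ŷ = 1.5 + 0.5·40 = 21.5; r = 19.5 − 21.5 = -2
m=50: ŷ = 1.5 + 0.5·50 = 26.5; r = 30.5 − 26.5 = 4
m=60: ŷ = 1.5 + 0.5·60 = 31.5; r = 26.5 − 31.5 = -5
m=70: ŷ = 1.5 + 0.5·70 = 36.5; r = 42.5 − 36.5 = 6
m=80: ŷ = 1.5 + 0.5·80 = 41.5; r = 38.5 − 41.5 = -3
|r| > 4.5: m=60 (|r|=5), m=70 (|r|=6) → 2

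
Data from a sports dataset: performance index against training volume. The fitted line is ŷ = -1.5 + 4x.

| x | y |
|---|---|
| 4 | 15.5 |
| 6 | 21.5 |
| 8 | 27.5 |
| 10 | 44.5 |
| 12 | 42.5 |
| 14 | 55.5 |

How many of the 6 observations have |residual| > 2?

x=4: ŷ = -1.5 + 4·4 = 14.5; e = 15.5 − 14.5 = 1
x=6: ŷ = -1.5 + 4·6 = 22.5; e = 21.5 − 22.5 = -1
x=8: ŷ = -1.5 + 4·8 = 30.5; e = 27.5 − 30.5 = -3
x=10: ŷ = -1.5 + 4·10 = 38.5; e = 44.5 − 38.5 = 6
x=12: ŷ = -1.5 + 4·12 = 46.5; e = 42.5 − 46.5 = -4
x=14: ŷ = -1.5 + 4·14 = 54.5; e = 55.5 − 54.5 = 1
|e| > 2: x=8 (|e|=3), x=10 (|e|=6), x=12 (|e|=4) → 3

3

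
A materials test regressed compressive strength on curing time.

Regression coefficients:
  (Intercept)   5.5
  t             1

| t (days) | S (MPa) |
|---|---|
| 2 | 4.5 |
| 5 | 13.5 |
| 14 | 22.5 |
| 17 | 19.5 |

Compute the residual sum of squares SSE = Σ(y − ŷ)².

SSE = 36

t=2: ŷ = 5.5 + 2 = 7.5; r = 4.5 − 7.5 = -3
t=5: ŷ = 5.5 + 5 = 10.5; r = 13.5 − 10.5 = 3
t=14: ŷ = 5.5 + 14 = 19.5; r = 22.5 − 19.5 = 3
t=17: ŷ = 5.5 + 17 = 22.5; r = 19.5 − 22.5 = -3
SSE = 9 + 9 + 9 + 9 = 36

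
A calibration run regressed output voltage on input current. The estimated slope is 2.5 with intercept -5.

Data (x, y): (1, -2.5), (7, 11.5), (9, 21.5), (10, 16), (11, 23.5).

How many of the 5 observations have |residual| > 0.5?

x=1: ŷ = -5 + 2.5·1 = -2.5; r = -2.5 − (-2.5) = 0
x=7: ŷ = -5 + 2.5·7 = 12.5; r = 11.5 − 12.5 = -1
x=9: ŷ = -5 + 2.5·9 = 17.5; r = 21.5 − 17.5 = 4
x=10: ŷ = -5 + 2.5·10 = 20; r = 16 − 20 = -4
x=11: ŷ = -5 + 2.5·11 = 22.5; r = 23.5 − 22.5 = 1
|r| > 0.5: x=7 (|r|=1), x=9 (|r|=4), x=10 (|r|=4), x=11 (|r|=1) → 4

4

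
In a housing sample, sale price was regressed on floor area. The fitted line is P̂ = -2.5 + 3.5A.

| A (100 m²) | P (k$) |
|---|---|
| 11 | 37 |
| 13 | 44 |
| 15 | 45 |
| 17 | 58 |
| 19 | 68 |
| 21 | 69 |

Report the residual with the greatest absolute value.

A=11: P̂ = -2.5 + 3.5·11 = 36; r = 37 − 36 = 1
A=13: P̂ = -2.5 + 3.5·13 = 43; r = 44 − 43 = 1
A=15: P̂ = -2.5 + 3.5·15 = 50; r = 45 − 50 = -5
A=17: P̂ = -2.5 + 3.5·17 = 57; r = 58 − 57 = 1
A=19: P̂ = -2.5 + 3.5·19 = 64; r = 68 − 64 = 4
A=21: P̂ = -2.5 + 3.5·21 = 71; r = 69 − 71 = -2
Largest |r| is 5 at A = 15, residual -5.

r = -5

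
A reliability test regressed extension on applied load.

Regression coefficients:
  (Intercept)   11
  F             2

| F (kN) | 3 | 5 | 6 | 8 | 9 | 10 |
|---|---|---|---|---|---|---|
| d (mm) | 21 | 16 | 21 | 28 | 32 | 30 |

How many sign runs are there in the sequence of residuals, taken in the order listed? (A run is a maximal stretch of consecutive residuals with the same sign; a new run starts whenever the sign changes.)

F=3: ŷ = 11 + 2·3 = 17; e = 21 − 17 = 4
F=5: ŷ = 11 + 2·5 = 21; e = 16 − 21 = -5
F=6: ŷ = 11 + 2·6 = 23; e = 21 − 23 = -2
F=8: ŷ = 11 + 2·8 = 27; e = 28 − 27 = 1
F=9: ŷ = 11 + 2·9 = 29; e = 32 − 29 = 3
F=10: ŷ = 11 + 2·10 = 31; e = 30 − 31 = -1
Signs: + − − + + −
Runs: +×1, −×2, +×2, −×1 → 4

4 runs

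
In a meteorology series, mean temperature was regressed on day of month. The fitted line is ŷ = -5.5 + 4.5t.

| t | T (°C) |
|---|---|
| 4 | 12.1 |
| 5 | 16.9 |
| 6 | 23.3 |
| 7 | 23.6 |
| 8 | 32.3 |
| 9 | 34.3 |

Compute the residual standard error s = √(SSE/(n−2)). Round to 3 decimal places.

t=4: ŷ = -5.5 + 4.5·4 = 12.5; r = 12.1 − 12.5 = -0.4
t=5: ŷ = -5.5 + 4.5·5 = 17; r = 16.9 − 17 = -0.1
t=6: ŷ = -5.5 + 4.5·6 = 21.5; r = 23.3 − 21.5 = 1.8
t=7: ŷ = -5.5 + 4.5·7 = 26; r = 23.6 − 26 = -2.4
t=8: ŷ = -5.5 + 4.5·8 = 30.5; r = 32.3 − 30.5 = 1.8
t=9: ŷ = -5.5 + 4.5·9 = 35; r = 34.3 − 35 = -0.7
SSE = 0.16 + 0.01 + 3.24 + 5.76 + 3.24 + 0.49 = 12.9
s = √(12.9/4) = √3.225 ≈ 1.796

s = 1.796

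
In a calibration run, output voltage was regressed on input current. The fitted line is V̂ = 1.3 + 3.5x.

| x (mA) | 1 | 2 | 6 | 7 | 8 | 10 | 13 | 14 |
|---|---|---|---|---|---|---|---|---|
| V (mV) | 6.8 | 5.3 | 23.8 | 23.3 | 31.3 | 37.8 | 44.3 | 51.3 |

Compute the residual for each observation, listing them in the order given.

2, -3, 1.5, -2.5, 2, 1.5, -2.5, 1

x=1: V̂ = 1.3 + 3.5·1 = 4.8; r = 6.8 − 4.8 = 2
x=2: V̂ = 1.3 + 3.5·2 = 8.3; r = 5.3 − 8.3 = -3
x=6: V̂ = 1.3 + 3.5·6 = 22.3; r = 23.8 − 22.3 = 1.5
x=7: V̂ = 1.3 + 3.5·7 = 25.8; r = 23.3 − 25.8 = -2.5
x=8: V̂ = 1.3 + 3.5·8 = 29.3; r = 31.3 − 29.3 = 2
x=10: V̂ = 1.3 + 3.5·10 = 36.3; r = 37.8 − 36.3 = 1.5
x=13: V̂ = 1.3 + 3.5·13 = 46.8; r = 44.3 − 46.8 = -2.5
x=14: V̂ = 1.3 + 3.5·14 = 50.3; r = 51.3 − 50.3 = 1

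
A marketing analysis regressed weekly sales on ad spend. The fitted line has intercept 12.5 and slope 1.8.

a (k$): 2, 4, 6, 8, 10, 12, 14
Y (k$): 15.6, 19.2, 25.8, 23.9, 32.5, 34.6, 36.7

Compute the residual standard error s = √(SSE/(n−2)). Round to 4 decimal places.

s = 2.0494

a=2: Ŷ = 12.5 + 1.8·2 = 16.1; r = 15.6 − 16.1 = -0.5
a=4: Ŷ = 12.5 + 1.8·4 = 19.7; r = 19.2 − 19.7 = -0.5
a=6: Ŷ = 12.5 + 1.8·6 = 23.3; r = 25.8 − 23.3 = 2.5
a=8: Ŷ = 12.5 + 1.8·8 = 26.9; r = 23.9 − 26.9 = -3
a=10: Ŷ = 12.5 + 1.8·10 = 30.5; r = 32.5 − 30.5 = 2
a=12: Ŷ = 12.5 + 1.8·12 = 34.1; r = 34.6 − 34.1 = 0.5
a=14: Ŷ = 12.5 + 1.8·14 = 37.7; r = 36.7 − 37.7 = -1
SSE = 0.25 + 0.25 + 6.25 + 9 + 4 + 0.25 + 1 = 21
s = √(21/5) = √4.2 ≈ 2.0494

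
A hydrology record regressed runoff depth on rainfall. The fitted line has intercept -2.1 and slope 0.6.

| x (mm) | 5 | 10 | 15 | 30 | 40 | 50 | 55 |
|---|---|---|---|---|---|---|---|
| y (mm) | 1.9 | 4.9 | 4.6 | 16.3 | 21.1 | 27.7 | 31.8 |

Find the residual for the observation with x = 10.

ŷ = -2.1 + 0.6·10 = 3.9
r = 4.9 − 3.9 = 1

r = 1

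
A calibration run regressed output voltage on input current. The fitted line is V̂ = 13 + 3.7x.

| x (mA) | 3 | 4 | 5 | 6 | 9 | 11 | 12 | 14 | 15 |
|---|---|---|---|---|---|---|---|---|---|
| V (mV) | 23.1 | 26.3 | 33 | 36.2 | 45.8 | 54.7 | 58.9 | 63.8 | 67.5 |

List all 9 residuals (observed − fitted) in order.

x=3: V̂ = 13 + 3.7·3 = 24.1; e = 23.1 − 24.1 = -1
x=4: V̂ = 13 + 3.7·4 = 27.8; e = 26.3 − 27.8 = -1.5
x=5: V̂ = 13 + 3.7·5 = 31.5; e = 33 − 31.5 = 1.5
x=6: V̂ = 13 + 3.7·6 = 35.2; e = 36.2 − 35.2 = 1
x=9: V̂ = 13 + 3.7·9 = 46.3; e = 45.8 − 46.3 = -0.5
x=11: V̂ = 13 + 3.7·11 = 53.7; e = 54.7 − 53.7 = 1
x=12: V̂ = 13 + 3.7·12 = 57.4; e = 58.9 − 57.4 = 1.5
x=14: V̂ = 13 + 3.7·14 = 64.8; e = 63.8 − 64.8 = -1
x=15: V̂ = 13 + 3.7·15 = 68.5; e = 67.5 − 68.5 = -1

-1, -1.5, 1.5, 1, -0.5, 1, 1.5, -1, -1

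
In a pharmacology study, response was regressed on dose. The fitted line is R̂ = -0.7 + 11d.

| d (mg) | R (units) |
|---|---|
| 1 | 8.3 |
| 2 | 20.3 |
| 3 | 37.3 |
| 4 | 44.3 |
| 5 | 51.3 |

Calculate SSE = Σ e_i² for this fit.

d=1: R̂ = -0.7 + 11·1 = 10.3; e = 8.3 − 10.3 = -2
d=2: R̂ = -0.7 + 11·2 = 21.3; e = 20.3 − 21.3 = -1
d=3: R̂ = -0.7 + 11·3 = 32.3; e = 37.3 − 32.3 = 5
d=4: R̂ = -0.7 + 11·4 = 43.3; e = 44.3 − 43.3 = 1
d=5: R̂ = -0.7 + 11·5 = 54.3; e = 51.3 − 54.3 = -3
SSE = 4 + 1 + 25 + 1 + 9 = 40

SSE = 40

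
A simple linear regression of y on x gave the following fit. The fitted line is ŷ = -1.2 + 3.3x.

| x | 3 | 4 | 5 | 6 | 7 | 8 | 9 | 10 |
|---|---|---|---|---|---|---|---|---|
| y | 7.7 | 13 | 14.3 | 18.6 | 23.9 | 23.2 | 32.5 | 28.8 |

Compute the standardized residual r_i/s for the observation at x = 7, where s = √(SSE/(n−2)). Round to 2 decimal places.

0.82

x=3: ŷ = -1.2 + 3.3·3 = 8.7; r = 7.7 − 8.7 = -1
x=4: ŷ = -1.2 + 3.3·4 = 12; r = 13 − 12 = 1
x=5: ŷ = -1.2 + 3.3·5 = 15.3; r = 14.3 − 15.3 = -1
x=6: ŷ = -1.2 + 3.3·6 = 18.6; r = 18.6 − 18.6 = 0
x=7: ŷ = -1.2 + 3.3·7 = 21.9; r = 23.9 − 21.9 = 2
x=8: ŷ = -1.2 + 3.3·8 = 25.2; r = 23.2 − 25.2 = -2
x=9: ŷ = -1.2 + 3.3·9 = 28.5; r = 32.5 − 28.5 = 4
x=10: ŷ = -1.2 + 3.3·10 = 31.8; r = 28.8 − 31.8 = -3
SSE = 1 + 1 + 1 + 0 + 4 + 4 + 16 + 9 = 36
s = √(36/6) = 2.44949
r/s = 2 / 2.44949 = 0.82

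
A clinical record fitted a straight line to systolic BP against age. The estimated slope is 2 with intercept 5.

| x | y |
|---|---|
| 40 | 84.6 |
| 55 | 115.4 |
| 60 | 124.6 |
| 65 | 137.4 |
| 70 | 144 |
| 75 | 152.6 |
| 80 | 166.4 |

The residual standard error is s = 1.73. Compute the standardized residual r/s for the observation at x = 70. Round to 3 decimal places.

-0.578

ŷ = 5 + 2·70 = 145
r = 144 − 145 = -1
r/s = -1 / 1.73 = -0.578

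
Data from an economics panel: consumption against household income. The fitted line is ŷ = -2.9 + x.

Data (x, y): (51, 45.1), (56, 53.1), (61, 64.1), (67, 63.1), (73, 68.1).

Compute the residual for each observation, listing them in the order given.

x=51: ŷ = -2.9 + 51 = 48.1; e = 45.1 − 48.1 = -3
x=56: ŷ = -2.9 + 56 = 53.1; e = 53.1 − 53.1 = 0
x=61: ŷ = -2.9 + 61 = 58.1; e = 64.1 − 58.1 = 6
x=67: ŷ = -2.9 + 67 = 64.1; e = 63.1 − 64.1 = -1
x=73: ŷ = -2.9 + 73 = 70.1; e = 68.1 − 70.1 = -2

-3, 0, 6, -1, -2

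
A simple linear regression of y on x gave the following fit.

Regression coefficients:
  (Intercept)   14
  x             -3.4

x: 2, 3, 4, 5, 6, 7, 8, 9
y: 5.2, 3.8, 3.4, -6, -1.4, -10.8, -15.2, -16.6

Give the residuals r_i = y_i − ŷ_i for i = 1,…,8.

-2, 0, 3, -3, 5, -1, -2, 0

x=2: ŷ = 14 − 3.4·2 = 7.2; r = 5.2 − 7.2 = -2
x=3: ŷ = 14 − 3.4·3 = 3.8; r = 3.8 − 3.8 = 0
x=4: ŷ = 14 − 3.4·4 = 0.4; r = 3.4 − 0.4 = 3
x=5: ŷ = 14 − 3.4·5 = -3; r = -6 − (-3) = -3
x=6: ŷ = 14 − 3.4·6 = -6.4; r = -1.4 − (-6.4) = 5
x=7: ŷ = 14 − 3.4·7 = -9.8; r = -10.8 − (-9.8) = -1
x=8: ŷ = 14 − 3.4·8 = -13.2; r = -15.2 − (-13.2) = -2
x=9: ŷ = 14 − 3.4·9 = -16.6; r = -16.6 − (-16.6) = 0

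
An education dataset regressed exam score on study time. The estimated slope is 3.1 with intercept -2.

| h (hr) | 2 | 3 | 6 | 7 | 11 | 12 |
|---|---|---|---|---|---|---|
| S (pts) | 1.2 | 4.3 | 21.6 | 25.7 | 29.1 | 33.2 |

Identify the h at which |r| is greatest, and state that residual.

h = 7, r = 6

h=2: ŷ = -2 + 3.1·2 = 4.2; r = 1.2 − 4.2 = -3
h=3: ŷ = -2 + 3.1·3 = 7.3; r = 4.3 − 7.3 = -3
h=6: ŷ = -2 + 3.1·6 = 16.6; r = 21.6 − 16.6 = 5
h=7: ŷ = -2 + 3.1·7 = 19.7; r = 25.7 − 19.7 = 6
h=11: ŷ = -2 + 3.1·11 = 32.1; r = 29.1 − 32.1 = -3
h=12: ŷ = -2 + 3.1·12 = 35.2; r = 33.2 − 35.2 = -2
Largest |r| is 6 at h = 7, residual 6.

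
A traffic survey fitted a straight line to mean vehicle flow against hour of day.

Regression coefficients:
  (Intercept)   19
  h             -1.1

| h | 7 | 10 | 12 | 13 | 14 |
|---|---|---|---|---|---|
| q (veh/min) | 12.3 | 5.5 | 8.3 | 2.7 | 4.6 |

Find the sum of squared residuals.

h=7: q̂ = 19 − 1.1·7 = 11.3; e = 12.3 − 11.3 = 1
h=10: q̂ = 19 − 1.1·10 = 8; e = 5.5 − 8 = -2.5
h=12: q̂ = 19 − 1.1·12 = 5.8; e = 8.3 − 5.8 = 2.5
h=13: q̂ = 19 − 1.1·13 = 4.7; e = 2.7 − 4.7 = -2
h=14: q̂ = 19 − 1.1·14 = 3.6; e = 4.6 − 3.6 = 1
SSE = 1 + 6.25 + 6.25 + 4 + 1 = 18.5

SSE = 18.5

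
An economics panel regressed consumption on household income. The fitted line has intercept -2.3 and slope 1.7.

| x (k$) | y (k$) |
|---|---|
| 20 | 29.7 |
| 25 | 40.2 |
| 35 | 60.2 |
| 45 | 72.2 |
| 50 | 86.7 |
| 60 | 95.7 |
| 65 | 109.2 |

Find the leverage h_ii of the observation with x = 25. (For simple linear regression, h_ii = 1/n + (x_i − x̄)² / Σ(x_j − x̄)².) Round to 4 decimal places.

h = 0.3258

x̄ = (20 + 25 + 35 + 45 + 50 + 60 + 65)/7 = 42.8571
Σ(x − x̄)² = 522.449 + 318.878 + 61.7347 + 4.59184 + 51.0204 + 293.878 + 490.306 = 1742.86
h = 1/7 + (-17.8571)²/1742.86 = 0.142857 + 0.182963 = 0.3258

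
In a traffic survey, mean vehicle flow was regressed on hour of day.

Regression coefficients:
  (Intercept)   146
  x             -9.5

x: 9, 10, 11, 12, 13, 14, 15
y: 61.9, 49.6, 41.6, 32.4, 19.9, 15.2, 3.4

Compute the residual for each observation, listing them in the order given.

1.4, -1.4, 0.1, 0.4, -2.6, 2.2, -0.1

x=9: ŷ = 146 − 9.5·9 = 60.5; e = 61.9 − 60.5 = 1.4
x=10: ŷ = 146 − 9.5·10 = 51; e = 49.6 − 51 = -1.4
x=11: ŷ = 146 − 9.5·11 = 41.5; e = 41.6 − 41.5 = 0.1
x=12: ŷ = 146 − 9.5·12 = 32; e = 32.4 − 32 = 0.4
x=13: ŷ = 146 − 9.5·13 = 22.5; e = 19.9 − 22.5 = -2.6
x=14: ŷ = 146 − 9.5·14 = 13; e = 15.2 − 13 = 2.2
x=15: ŷ = 146 − 9.5·15 = 3.5; e = 3.4 − 3.5 = -0.1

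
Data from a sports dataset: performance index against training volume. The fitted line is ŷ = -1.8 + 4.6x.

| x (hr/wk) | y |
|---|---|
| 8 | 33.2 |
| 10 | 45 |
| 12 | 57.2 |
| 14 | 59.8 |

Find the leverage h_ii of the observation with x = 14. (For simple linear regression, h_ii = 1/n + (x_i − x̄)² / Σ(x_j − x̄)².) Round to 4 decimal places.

x̄ = (8 + 10 + 12 + 14)/4 = 11
Σ(x − x̄)² = 9 + 1 + 1 + 9 = 20
h = 1/4 + (3)²/20 = 0.25 + 0.45 = 0.7000

h = 0.7000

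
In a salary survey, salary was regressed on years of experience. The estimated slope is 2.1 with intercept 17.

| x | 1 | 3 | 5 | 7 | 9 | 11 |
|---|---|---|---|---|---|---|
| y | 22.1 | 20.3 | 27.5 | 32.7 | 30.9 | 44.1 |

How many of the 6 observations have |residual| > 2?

x=1: ŷ = 17 + 2.1·1 = 19.1; e = 22.1 − 19.1 = 3
x=3: ŷ = 17 + 2.1·3 = 23.3; e = 20.3 − 23.3 = -3
x=5: ŷ = 17 + 2.1·5 = 27.5; e = 27.5 − 27.5 = 0
x=7: ŷ = 17 + 2.1·7 = 31.7; e = 32.7 − 31.7 = 1
x=9: ŷ = 17 + 2.1·9 = 35.9; e = 30.9 − 35.9 = -5
x=11: ŷ = 17 + 2.1·11 = 40.1; e = 44.1 − 40.1 = 4
|e| > 2: x=1 (|e|=3), x=3 (|e|=3), x=9 (|e|=5), x=11 (|e|=4) → 4

4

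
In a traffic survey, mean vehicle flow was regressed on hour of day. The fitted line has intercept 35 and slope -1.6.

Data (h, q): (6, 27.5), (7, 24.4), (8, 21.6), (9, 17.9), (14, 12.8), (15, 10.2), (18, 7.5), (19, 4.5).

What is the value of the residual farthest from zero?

h=6: ŷ = 35 − 1.6·6 = 25.4; r = 27.5 − 25.4 = 2.1
h=7: ŷ = 35 − 1.6·7 = 23.8; r = 24.4 − 23.8 = 0.6
h=8: ŷ = 35 − 1.6·8 = 22.2; r = 21.6 − 22.2 = -0.6
h=9: ŷ = 35 − 1.6·9 = 20.6; r = 17.9 − 20.6 = -2.7
h=14: ŷ = 35 − 1.6·14 = 12.6; r = 12.8 − 12.6 = 0.2
h=15: ŷ = 35 − 1.6·15 = 11; r = 10.2 − 11 = -0.8
h=18: ŷ = 35 − 1.6·18 = 6.2; r = 7.5 − 6.2 = 1.3
h=19: ŷ = 35 − 1.6·19 = 4.6; r = 4.5 − 4.6 = -0.1
Largest |r| is 2.7 at h = 9, residual -2.7.

r = -2.7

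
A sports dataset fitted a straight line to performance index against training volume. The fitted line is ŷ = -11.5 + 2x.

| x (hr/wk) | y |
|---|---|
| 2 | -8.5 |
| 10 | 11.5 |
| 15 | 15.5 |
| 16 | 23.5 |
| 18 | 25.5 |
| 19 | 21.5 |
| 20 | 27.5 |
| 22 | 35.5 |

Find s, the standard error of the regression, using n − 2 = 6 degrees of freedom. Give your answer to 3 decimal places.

s = 3.266

x=2: ŷ = -11.5 + 2·2 = -7.5; e = -8.5 − (-7.5) = -1
x=10: ŷ = -11.5 + 2·10 = 8.5; e = 11.5 − 8.5 = 3
x=15: ŷ = -11.5 + 2·15 = 18.5; e = 15.5 − 18.5 = -3
x=16: ŷ = -11.5 + 2·16 = 20.5; e = 23.5 − 20.5 = 3
x=18: ŷ = -11.5 + 2·18 = 24.5; e = 25.5 − 24.5 = 1
x=19: ŷ = -11.5 + 2·19 = 26.5; e = 21.5 − 26.5 = -5
x=20: ŷ = -11.5 + 2·20 = 28.5; e = 27.5 − 28.5 = -1
x=22: ŷ = -11.5 + 2·22 = 32.5; e = 35.5 − 32.5 = 3
SSE = 1 + 9 + 9 + 9 + 1 + 25 + 1 + 9 = 64
s = √(64/6) = √10.6667 ≈ 3.266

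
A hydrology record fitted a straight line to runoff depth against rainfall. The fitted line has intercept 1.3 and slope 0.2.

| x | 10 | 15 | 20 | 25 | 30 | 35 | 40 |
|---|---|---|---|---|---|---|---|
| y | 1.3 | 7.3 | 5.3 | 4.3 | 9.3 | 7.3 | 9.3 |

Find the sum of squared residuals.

x=10: ŷ = 1.3 + 0.2·10 = 3.3; r = 1.3 − 3.3 = -2
x=15: ŷ = 1.3 + 0.2·15 = 4.3; r = 7.3 − 4.3 = 3
x=20: ŷ = 1.3 + 0.2·20 = 5.3; r = 5.3 − 5.3 = 0
x=25: ŷ = 1.3 + 0.2·25 = 6.3; r = 4.3 − 6.3 = -2
x=30: ŷ = 1.3 + 0.2·30 = 7.3; r = 9.3 − 7.3 = 2
x=35: ŷ = 1.3 + 0.2·35 = 8.3; r = 7.3 − 8.3 = -1
x=40: ŷ = 1.3 + 0.2·40 = 9.3; r = 9.3 − 9.3 = 0
SSE = 4 + 9 + 0 + 4 + 4 + 1 + 0 = 22

SSE = 22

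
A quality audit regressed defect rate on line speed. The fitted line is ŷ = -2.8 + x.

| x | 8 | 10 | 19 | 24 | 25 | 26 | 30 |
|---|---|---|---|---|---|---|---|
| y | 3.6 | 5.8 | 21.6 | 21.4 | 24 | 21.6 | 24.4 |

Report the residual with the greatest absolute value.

x=8: ŷ = -2.8 + 8 = 5.2; e = 3.6 − 5.2 = -1.6
x=10: ŷ = -2.8 + 10 = 7.2; e = 5.8 − 7.2 = -1.4
x=19: ŷ = -2.8 + 19 = 16.2; e = 21.6 − 16.2 = 5.4
x=24: ŷ = -2.8 + 24 = 21.2; e = 21.4 − 21.2 = 0.2
x=25: ŷ = -2.8 + 25 = 22.2; e = 24 − 22.2 = 1.8
x=26: ŷ = -2.8 + 26 = 23.2; e = 21.6 − 23.2 = -1.6
x=30: ŷ = -2.8 + 30 = 27.2; e = 24.4 − 27.2 = -2.8
Largest |e| is 5.4 at x = 19, residual 5.4.

e = 5.4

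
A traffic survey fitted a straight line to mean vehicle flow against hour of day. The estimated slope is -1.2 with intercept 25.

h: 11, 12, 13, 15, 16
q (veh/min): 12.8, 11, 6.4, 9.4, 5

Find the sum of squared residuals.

SSE = 16.56

h=11: q̂ = 25 − 1.2·11 = 11.8; r = 12.8 − 11.8 = 1
h=12: q̂ = 25 − 1.2·12 = 10.6; r = 11 − 10.6 = 0.4
h=13: q̂ = 25 − 1.2·13 = 9.4; r = 6.4 − 9.4 = -3
h=15: q̂ = 25 − 1.2·15 = 7; r = 9.4 − 7 = 2.4
h=16: q̂ = 25 − 1.2·16 = 5.8; r = 5 − 5.8 = -0.8
SSE = 1 + 0.16 + 9 + 5.76 + 0.64 = 16.56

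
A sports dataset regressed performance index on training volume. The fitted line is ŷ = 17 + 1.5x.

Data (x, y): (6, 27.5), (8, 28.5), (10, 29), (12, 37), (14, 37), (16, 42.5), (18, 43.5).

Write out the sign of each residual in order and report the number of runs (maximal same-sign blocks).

6 runs

x=6: ŷ = 17 + 1.5·6 = 26; r = 27.5 − 26 = 1.5
x=8: ŷ = 17 + 1.5·8 = 29; r = 28.5 − 29 = -0.5
x=10: ŷ = 17 + 1.5·10 = 32; r = 29 − 32 = -3
x=12: ŷ = 17 + 1.5·12 = 35; r = 37 − 35 = 2
x=14: ŷ = 17 + 1.5·14 = 38; r = 37 − 38 = -1
x=16: ŷ = 17 + 1.5·16 = 41; r = 42.5 − 41 = 1.5
x=18: ŷ = 17 + 1.5·18 = 44; r = 43.5 − 44 = -0.5
Signs: + − − + − + −
Runs: +×1, −×2, +×1, −×1, +×1, −×1 → 6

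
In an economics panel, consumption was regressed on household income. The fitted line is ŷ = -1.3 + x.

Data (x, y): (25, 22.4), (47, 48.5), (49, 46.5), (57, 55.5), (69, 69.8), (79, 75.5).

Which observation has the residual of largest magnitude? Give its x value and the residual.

x=25: ŷ = -1.3 + 25 = 23.7; e = 22.4 − 23.7 = -1.3
x=47: ŷ = -1.3 + 47 = 45.7; e = 48.5 − 45.7 = 2.8
x=49: ŷ = -1.3 + 49 = 47.7; e = 46.5 − 47.7 = -1.2
x=57: ŷ = -1.3 + 57 = 55.7; e = 55.5 − 55.7 = -0.2
x=69: ŷ = -1.3 + 69 = 67.7; e = 69.8 − 67.7 = 2.1
x=79: ŷ = -1.3 + 79 = 77.7; e = 75.5 − 77.7 = -2.2
Largest |e| is 2.8 at x = 47, residual 2.8.

x = 47, e = 2.8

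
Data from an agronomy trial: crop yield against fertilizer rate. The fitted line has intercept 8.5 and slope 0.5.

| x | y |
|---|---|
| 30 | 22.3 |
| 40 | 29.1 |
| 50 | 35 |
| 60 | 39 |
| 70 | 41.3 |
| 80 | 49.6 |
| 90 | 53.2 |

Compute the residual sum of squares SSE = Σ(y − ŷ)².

SSE = 10.44

x=30: ŷ = 8.5 + 0.5·30 = 23.5; e = 22.3 − 23.5 = -1.2
x=40: ŷ = 8.5 + 0.5·40 = 28.5; e = 29.1 − 28.5 = 0.6
x=50: ŷ = 8.5 + 0.5·50 = 33.5; e = 35 − 33.5 = 1.5
x=60: ŷ = 8.5 + 0.5·60 = 38.5; e = 39 − 38.5 = 0.5
x=70: ŷ = 8.5 + 0.5·70 = 43.5; e = 41.3 − 43.5 = -2.2
x=80: ŷ = 8.5 + 0.5·80 = 48.5; e = 49.6 − 48.5 = 1.1
x=90: ŷ = 8.5 + 0.5·90 = 53.5; e = 53.2 − 53.5 = -0.3
SSE = 1.44 + 0.36 + 2.25 + 0.25 + 4.84 + 1.21 + 0.09 = 10.44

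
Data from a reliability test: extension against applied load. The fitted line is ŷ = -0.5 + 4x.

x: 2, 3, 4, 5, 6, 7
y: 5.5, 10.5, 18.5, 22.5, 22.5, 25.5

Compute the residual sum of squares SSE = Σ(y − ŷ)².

x=2: ŷ = -0.5 + 4·2 = 7.5; e = 5.5 − 7.5 = -2
x=3: ŷ = -0.5 + 4·3 = 11.5; e = 10.5 − 11.5 = -1
x=4: ŷ = -0.5 + 4·4 = 15.5; e = 18.5 − 15.5 = 3
x=5: ŷ = -0.5 + 4·5 = 19.5; e = 22.5 − 19.5 = 3
x=6: ŷ = -0.5 + 4·6 = 23.5; e = 22.5 − 23.5 = -1
x=7: ŷ = -0.5 + 4·7 = 27.5; e = 25.5 − 27.5 = -2
SSE = 4 + 1 + 9 + 9 + 1 + 4 = 28

SSE = 28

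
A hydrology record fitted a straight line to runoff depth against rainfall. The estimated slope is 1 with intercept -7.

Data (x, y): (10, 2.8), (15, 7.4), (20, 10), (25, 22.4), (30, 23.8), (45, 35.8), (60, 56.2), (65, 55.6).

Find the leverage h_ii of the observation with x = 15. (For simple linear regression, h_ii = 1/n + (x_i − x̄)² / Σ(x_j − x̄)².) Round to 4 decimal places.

x̄ = (10 + 15 + 20 + 25 + 30 + 45 + 60 + 65)/8 = 33.75
Σ(x − x̄)² = 564.062 + 351.562 + 189.062 + 76.5625 + 14.0625 + 126.562 + 689.062 + 976.562 = 2987.5
h = 1/8 + (-18.75)²/2987.5 = 0.125 + 0.117678 = 0.2427

h = 0.2427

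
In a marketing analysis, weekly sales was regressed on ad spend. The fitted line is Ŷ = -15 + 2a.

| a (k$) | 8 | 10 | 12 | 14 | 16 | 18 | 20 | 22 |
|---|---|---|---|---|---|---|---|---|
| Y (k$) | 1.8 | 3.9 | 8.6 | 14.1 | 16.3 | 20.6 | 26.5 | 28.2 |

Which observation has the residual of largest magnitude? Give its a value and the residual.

a=8: Ŷ = -15 + 2·8 = 1; r = 1.8 − 1 = 0.8
a=10: Ŷ = -15 + 2·10 = 5; r = 3.9 − 5 = -1.1
a=12: Ŷ = -15 + 2·12 = 9; r = 8.6 − 9 = -0.4
a=14: Ŷ = -15 + 2·14 = 13; r = 14.1 − 13 = 1.1
a=16: Ŷ = -15 + 2·16 = 17; r = 16.3 − 17 = -0.7
a=18: Ŷ = -15 + 2·18 = 21; r = 20.6 − 21 = -0.4
a=20: Ŷ = -15 + 2·20 = 25; r = 26.5 − 25 = 1.5
a=22: Ŷ = -15 + 2·22 = 29; r = 28.2 − 29 = -0.8
Largest |r| is 1.5 at a = 20, residual 1.5.

a = 20, r = 1.5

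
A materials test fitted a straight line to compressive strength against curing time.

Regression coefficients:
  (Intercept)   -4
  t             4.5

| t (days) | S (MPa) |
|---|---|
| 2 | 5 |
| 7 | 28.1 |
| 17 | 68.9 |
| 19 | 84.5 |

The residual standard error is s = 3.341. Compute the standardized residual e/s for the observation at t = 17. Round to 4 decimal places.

-1.0775

Ŝ = -4 + 4.5·17 = 72.5
e = 68.9 − 72.5 = -3.6
e/s = -3.6 / 3.341 = -1.0775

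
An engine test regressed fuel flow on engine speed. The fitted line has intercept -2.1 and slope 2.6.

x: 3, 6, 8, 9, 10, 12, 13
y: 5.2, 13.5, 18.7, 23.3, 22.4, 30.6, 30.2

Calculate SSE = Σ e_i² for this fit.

SSE = 11

x=3: ŷ = -2.1 + 2.6·3 = 5.7; e = 5.2 − 5.7 = -0.5
x=6: ŷ = -2.1 + 2.6·6 = 13.5; e = 13.5 − 13.5 = 0
x=8: ŷ = -2.1 + 2.6·8 = 18.7; e = 18.7 − 18.7 = 0
x=9: ŷ = -2.1 + 2.6·9 = 21.3; e = 23.3 − 21.3 = 2
x=10: ŷ = -2.1 + 2.6·10 = 23.9; e = 22.4 − 23.9 = -1.5
x=12: ŷ = -2.1 + 2.6·12 = 29.1; e = 30.6 − 29.1 = 1.5
x=13: ŷ = -2.1 + 2.6·13 = 31.7; e = 30.2 − 31.7 = -1.5
SSE = 0.25 + 0 + 0 + 4 + 2.25 + 2.25 + 2.25 = 11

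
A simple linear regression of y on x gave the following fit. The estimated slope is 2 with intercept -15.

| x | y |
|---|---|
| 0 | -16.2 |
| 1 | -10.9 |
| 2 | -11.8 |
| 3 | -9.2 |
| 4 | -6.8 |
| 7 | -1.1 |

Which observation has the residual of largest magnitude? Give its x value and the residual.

x=0: ŷ = -15 + 2·0 = -15; r = -16.2 − (-15) = -1.2
x=1: ŷ = -15 + 2·1 = -13; r = -10.9 − (-13) = 2.1
x=2: ŷ = -15 + 2·2 = -11; r = -11.8 − (-11) = -0.8
x=3: ŷ = -15 + 2·3 = -9; r = -9.2 − (-9) = -0.2
x=4: ŷ = -15 + 2·4 = -7; r = -6.8 − (-7) = 0.2
x=7: ŷ = -15 + 2·7 = -1; r = -1.1 − (-1) = -0.1
Largest |r| is 2.1 at x = 1, residual 2.1.

x = 1, r = 2.1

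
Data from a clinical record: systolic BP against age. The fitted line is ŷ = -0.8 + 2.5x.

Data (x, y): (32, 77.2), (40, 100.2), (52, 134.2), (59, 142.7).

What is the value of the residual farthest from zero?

x=32: ŷ = -0.8 + 2.5·32 = 79.2; r = 77.2 − 79.2 = -2
x=40: ŷ = -0.8 + 2.5·40 = 99.2; r = 100.2 − 99.2 = 1
x=52: ŷ = -0.8 + 2.5·52 = 129.2; r = 134.2 − 129.2 = 5
x=59: ŷ = -0.8 + 2.5·59 = 146.7; r = 142.7 − 146.7 = -4
Largest |r| is 5 at x = 52, residual 5.

r = 5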